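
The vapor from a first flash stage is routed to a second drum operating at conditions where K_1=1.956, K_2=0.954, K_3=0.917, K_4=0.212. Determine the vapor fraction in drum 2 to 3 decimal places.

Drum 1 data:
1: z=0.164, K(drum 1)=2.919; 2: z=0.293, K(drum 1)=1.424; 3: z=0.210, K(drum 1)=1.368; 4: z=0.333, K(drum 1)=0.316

Drum 1:
Rachford–Rice: g(ψ₁) = Σ zᵢ(Kᵢ−1)/(1+ψ₁(Kᵢ−1)) = 0.
Check two-phase: ΣzᵢKᵢ = 1.288 > 1 and Σzᵢ/Kᵢ = 1.469 > 1, so g(0) = 0.288 > 0 and g(1) = -0.469 < 0.
Newton iteration, ψ₁⁰ = 0.5:
  ψ₁ = 0.500: g = -0.0178, g' = -0.573 → ψ₁ = 0.469
Converged at ψ₁ = 0.469.
Drum-1 compositions:
  1: x = 0.086, y = 0.252
  2: x = 0.244, y = 0.348
  3: x = 0.179, y = 0.245
  4: x = 0.490, y = 0.155
Drum-2 feed = drum-1 vapor: z₂ = (0.2520, 0.3481, 0.2450, 0.1549).
Drum 2:
Newton–Raphson from ψ₂ = 0.43:
  ψ₂ = 0.430: g = -0.0513, g' = -0.338 → ψ₂ = 0.278
  ψ₂ = 0.278: g = -0.0031, g' = -0.304 → ψ₂ = 0.268
Converged at ψ₂ = 0.268.
  1: x = 0.201, y = 0.392
  2: x = 0.352, y = 0.336
  3: x = 0.251, y = 0.230
  4: x = 0.196, y = 0.042

V/F (drum 2) = 0.268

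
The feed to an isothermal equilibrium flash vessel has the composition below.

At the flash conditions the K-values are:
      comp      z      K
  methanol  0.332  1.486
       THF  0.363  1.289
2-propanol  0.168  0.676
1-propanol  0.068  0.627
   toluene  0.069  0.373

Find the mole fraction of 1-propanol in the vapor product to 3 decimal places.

Rachford–Rice: g(V/F) = Σ zᵢ(Kᵢ−1)/(1+V/F(Kᵢ−1)) = 0.
g(0) = ΣzᵢKᵢ − 1 = 0.143 and g(1) = 1 − Σzᵢ/Kᵢ = -0.047, so a root lies in (0, 1).
Iterate (Newton) starting at V/F = 0.51:
  V/F = 0.510: g = 0.0606, g' = -0.172 → V/F = 0.863
  V/F = 0.863: g = -0.0096, g' = -0.242 → V/F = 0.823
  V/F = 0.823: g = -0.0003, g' = -0.228 → V/F = 0.822
Converged at V/F = 0.822.
Compositions from xᵢ = zᵢ/(1+V/F(Kᵢ−1)), yᵢ = Kᵢxᵢ:
  methanol: x = 0.237, y = 0.353
  THF: x = 0.293, y = 0.378
  2-propanol: x = 0.229, y = 0.155
  1-propanol: x = 0.098, y = 0.061
  toluene: x = 0.142, y = 0.053

y_1-propanol = 0.061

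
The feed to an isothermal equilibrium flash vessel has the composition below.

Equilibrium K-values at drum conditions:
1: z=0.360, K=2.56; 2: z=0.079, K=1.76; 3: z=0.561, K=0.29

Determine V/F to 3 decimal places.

V/F = 0.217

Newton–Raphson from V/F = 0.39:
  V/F = 0.390: g = -0.1554, g' = -0.907 → V/F = 0.219
  V/F = 0.219: g = -0.0013, g' = -0.917 → V/F = 0.217
Converged at V/F = 0.217.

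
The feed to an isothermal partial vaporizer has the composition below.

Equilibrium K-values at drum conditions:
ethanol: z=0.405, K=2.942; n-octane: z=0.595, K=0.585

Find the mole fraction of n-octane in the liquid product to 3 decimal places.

x_n-octane = 0.824

Rachford–Rice: g(ψ) = Σ zᵢ(Kᵢ−1)/(1+ψ(Kᵢ−1)) = 0.
Check two-phase: ΣzᵢKᵢ = 1.540 > 1 and Σzᵢ/Kᵢ = 1.155 > 1, so g(0) = 0.540 > 0 and g(1) = -0.155 < 0.
Binary case is linear: z₁(K₁−1)(1+ψ(K₂−1)) + z₂(K₂−1)(1+ψ(K₁−1)) = 0
⇒ ψ = [z₁(K₁−1)+z₂(K₂−1)] / [−(K₁−1)(K₂−1)] = 0.5396/0.8059 = 0.670
Compositions from xᵢ = zᵢ/(1+ψ(Kᵢ−1)), yᵢ = Kᵢxᵢ:
  ethanol: x = 0.176, y = 0.518
  n-octane: x = 0.824, y = 0.482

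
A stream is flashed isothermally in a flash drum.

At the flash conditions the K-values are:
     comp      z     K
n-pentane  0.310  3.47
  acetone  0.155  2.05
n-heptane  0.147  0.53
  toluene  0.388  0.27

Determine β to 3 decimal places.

β = 0.414

Material balance + equilibrium reduce to Σ zᵢ(Kᵢ−1)/(1+β(Kᵢ−1)) = 0.
Check two-phase: ΣzᵢKᵢ = 1.576 > 1 and Σzᵢ/Kᵢ = 1.879 > 1, so g(0) = 0.576 > 0 and g(1) = -0.879 < 0.
Newton–Raphson from β = 0.5:
  β = 0.500: g = -0.0870, g' = -1.020 → β = 0.415
  β = 0.415: g = -0.0004, g' = -1.020 → β = 0.414
Converged at β = 0.414.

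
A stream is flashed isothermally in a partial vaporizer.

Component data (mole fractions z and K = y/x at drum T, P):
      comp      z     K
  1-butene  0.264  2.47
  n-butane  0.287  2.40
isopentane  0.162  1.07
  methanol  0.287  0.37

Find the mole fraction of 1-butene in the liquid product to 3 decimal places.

x_1-butene = 0.120

Let ψ = V/F and solve Σ zᵢ(Kᵢ−1)/(1+ψ(Kᵢ−1)) = 0.
g(0) = ΣzᵢKᵢ − 1 = 0.620 and g(1) = 1 − Σzᵢ/Kᵢ = -0.154, so a root lies in (0, 1).
Iterate (Newton) starting at ψ = 0.5:
  ψ = 0.500: g = 0.2070, g' = -0.628 → ψ = 0.830
  ψ = 0.830: g = -0.0075, g' = -0.737 → ψ = 0.820
Converged at ψ = 0.820.
Compositions from xᵢ = zᵢ/(1+ψ(Kᵢ−1)), yᵢ = Kᵢxᵢ:
  1-butene: x = 0.120, y = 0.296
  n-butane: x = 0.134, y = 0.321
  isopentane: x = 0.153, y = 0.164
  methanol: x = 0.593, y = 0.220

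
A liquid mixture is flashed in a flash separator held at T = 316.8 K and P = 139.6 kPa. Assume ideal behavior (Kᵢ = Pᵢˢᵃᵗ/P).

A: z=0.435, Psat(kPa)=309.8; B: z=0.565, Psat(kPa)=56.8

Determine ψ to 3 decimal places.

Raoult's law: Kᵢ = Pᵢˢᵃᵗ/P = Pᵢˢᵃᵗ/139.6.
  K_A = 309.8/139.6 = 2.21920, K_B = 56.8/139.6 = 0.40688
Let ψ = V/F and solve Σ zᵢ(Kᵢ−1)/(1+ψ(Kᵢ−1)) = 0.
Check two-phase: ΣzᵢKᵢ = 1.195 > 1 and Σzᵢ/Kᵢ = 1.585 > 1, so g(0) = 0.195 > 0 and g(1) = -0.585 < 0.
Binary case is linear: z₁(K₁−1)(1+ψ(K₂−1)) + z₂(K₂−1)(1+ψ(K₁−1)) = 0
⇒ ψ = [z₁(K₁−1)+z₂(K₂−1)] / [−(K₁−1)(K₂−1)] = 0.1952/0.7231 = 0.270

ψ = 0.270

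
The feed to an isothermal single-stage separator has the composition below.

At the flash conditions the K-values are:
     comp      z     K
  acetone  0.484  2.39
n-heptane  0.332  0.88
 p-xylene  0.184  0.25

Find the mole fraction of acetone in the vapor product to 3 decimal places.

y_acetone = 0.582

Iterate (Newton) starting at V/F = 0.62:
  V/F = 0.620: g = 0.0604, g' = -0.637 → V/F = 0.715
  V/F = 0.715: g = -0.0036, g' = -0.722 → V/F = 0.710
Converged at V/F = 0.710.
Compositions from xᵢ = zᵢ/(1+V/F(Kᵢ−1)), yᵢ = Kᵢxᵢ:
  acetone: x = 0.244, y = 0.582
  n-heptane: x = 0.363, y = 0.319
  p-xylene: x = 0.393, y = 0.098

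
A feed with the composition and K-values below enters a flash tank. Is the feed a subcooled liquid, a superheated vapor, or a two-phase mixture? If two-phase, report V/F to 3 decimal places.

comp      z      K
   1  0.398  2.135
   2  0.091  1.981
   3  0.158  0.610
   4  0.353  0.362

ΣzᵢKᵢ = 1.254; Σzᵢ/Kᵢ = 1.467.
Both exceed 1, so a two-phase solution exists.
Rachford–Rice: g(ψ) = Σ zᵢ(Kᵢ−1)/(1+ψ(Kᵢ−1)) = 0.
Newton–Raphson from ψ = 0.5:
  ψ = 0.500: g = -0.0592, g' = -0.595 → ψ = 0.401
  ψ = 0.401: g = -0.0009, g' = -0.580 → ψ = 0.399
Converged at ψ = 0.399.

two-phase, V/F = 0.399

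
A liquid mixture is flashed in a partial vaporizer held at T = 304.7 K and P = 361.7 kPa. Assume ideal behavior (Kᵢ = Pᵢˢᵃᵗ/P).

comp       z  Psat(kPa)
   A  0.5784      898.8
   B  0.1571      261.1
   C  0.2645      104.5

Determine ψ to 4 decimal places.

ψ = 0.6911

Raoult's law: Kᵢ = Pᵢˢᵃᵗ/P = Pᵢˢᵃᵗ/361.7.
  K_A = 898.8/361.7 = 2.484932, K_B = 261.1/361.7 = 0.721869, K_C = 104.5/361.7 = 0.288913
Newton–Raphson from ψ = 0.68:
  ψ = 0.6800: g = 0.00930, g' = -0.8357 → ψ = 0.6911
Converged at ψ = 0.6911.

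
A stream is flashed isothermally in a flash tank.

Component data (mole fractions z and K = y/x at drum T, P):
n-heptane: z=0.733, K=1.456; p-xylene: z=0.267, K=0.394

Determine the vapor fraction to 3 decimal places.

ψ = 0.624

Material balance + equilibrium reduce to Σ zᵢ(Kᵢ−1)/(1+ψ(Kᵢ−1)) = 0.
g(0) = ΣzᵢKᵢ − 1 = 0.172 and g(1) = 1 − Σzᵢ/Kᵢ = -0.181, so a root lies in (0, 1).
Binary case is linear: z₁(K₁−1)(1+ψ(K₂−1)) + z₂(K₂−1)(1+ψ(K₁−1)) = 0
⇒ ψ = [z₁(K₁−1)+z₂(K₂−1)] / [−(K₁−1)(K₂−1)] = 0.1724/0.2763 = 0.624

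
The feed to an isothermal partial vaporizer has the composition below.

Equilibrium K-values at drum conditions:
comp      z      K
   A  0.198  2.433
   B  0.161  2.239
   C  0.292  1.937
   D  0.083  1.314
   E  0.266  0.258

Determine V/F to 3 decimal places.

Rachford–Rice: g(V/F) = Σ zᵢ(Kᵢ−1)/(1+V/F(Kᵢ−1)) = 0.
g(0) = ΣzᵢKᵢ − 1 = 0.586 and g(1) = 1 − Σzᵢ/Kᵢ = -0.398, so a root lies in (0, 1).
Newton iteration, V/F⁰ = 0.5:
  V/F = 0.500: g = 0.1835, g' = -0.727 → V/F = 0.752
  V/F = 0.752: g = -0.0254, g' = -1.004 → V/F = 0.727
  V/F = 0.727: g = -0.0007, g' = -0.952 → V/F = 0.726
Converged at V/F = 0.726.

V/F = 0.726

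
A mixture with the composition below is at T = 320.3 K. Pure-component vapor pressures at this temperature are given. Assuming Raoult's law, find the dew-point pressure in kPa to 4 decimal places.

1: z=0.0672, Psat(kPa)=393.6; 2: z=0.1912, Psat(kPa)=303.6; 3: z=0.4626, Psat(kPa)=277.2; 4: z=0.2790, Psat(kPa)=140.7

At the dew point ψ → 1, so Σzᵢ/Kᵢ = 1 with Kᵢ = Pᵢˢᵃᵗ/P ⇒ 1/P = Σzᵢ/Pᵢˢᵃᵗ.
1/P = 0.0672/393.6 + 0.1912/303.6 + 0.4626/277.2 + 0.2790/140.7 = 0.0044523 ⇒ P = 224.6040 kPa

Pdew = 224.6040 kPa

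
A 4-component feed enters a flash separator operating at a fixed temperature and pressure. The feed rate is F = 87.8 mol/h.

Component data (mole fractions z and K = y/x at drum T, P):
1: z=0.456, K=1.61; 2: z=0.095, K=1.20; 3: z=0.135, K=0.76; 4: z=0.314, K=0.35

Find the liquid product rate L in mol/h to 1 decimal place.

L = 70.9 mol/h

Rachford–Rice: g(ψ) = Σ zᵢ(Kᵢ−1)/(1+ψ(Kᵢ−1)) = 0.
Feasibility: ΣzᵢKᵢ = 1.061, Σzᵢ/Kᵢ = 1.437 — both > 1, two phases present.
Iterate (Newton) starting at ψ = 0.5:
  ψ = 0.500: g = -0.1088, g' = -0.404 → ψ = 0.231
  ψ = 0.231: g = -0.0124, g' = -0.326 → ψ = 0.193
  ψ = 0.193: g = -0.0001, g' = -0.321 → ψ = 0.192
Converged at ψ = 0.192.
Then V = ψ·F = 0.1924·87.8 = 16.9 mol/h and L = F − V = 70.9 mol/h.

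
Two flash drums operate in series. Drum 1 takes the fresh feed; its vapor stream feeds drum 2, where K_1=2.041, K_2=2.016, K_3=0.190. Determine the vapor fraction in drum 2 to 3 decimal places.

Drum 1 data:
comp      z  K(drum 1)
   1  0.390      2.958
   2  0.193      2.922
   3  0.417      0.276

Drum 1:
Material balance + equilibrium reduce to Σ zᵢ(Kᵢ−1)/(1+ψ₁(Kᵢ−1)) = 0.
Check two-phase: ΣzᵢKᵢ = 1.833 > 1 and Σzᵢ/Kᵢ = 1.709 > 1, so g(0) = 0.833 > 0 and g(1) = -0.709 < 0.
Iterate (Newton) starting at ψ₁ = 0.52:
  ψ₁ = 0.520: g = 0.0797, g' = -1.108 → ψ₁ = 0.592
  ψ₁ = 0.592: g = -0.0011, g' = -1.146 → ψ₁ = 0.591
Converged at ψ₁ = 0.591.
Drum-1 compositions:
  1: x = 0.181, y = 0.535
  2: x = 0.090, y = 0.264
  3: x = 0.729, y = 0.201
Drum-2 feed = drum-1 vapor: z₂ = (0.5348, 0.2640, 0.2012).
Drum 2:
Rachford–Rice: g(ψ₂) = Σ zᵢ(Kᵢ−1)/(1+ψ₂(Kᵢ−1)) = 0.
Check two-phase: ΣzᵢKᵢ = 1.662 > 1 and Σzᵢ/Kᵢ = 1.452 > 1, so g(0) = 0.662 > 0 and g(1) = -0.452 < 0.
Newton iteration, ψ₂⁰ = 0.5:
  ψ₂ = 0.500: g = 0.2702, g' = -0.743 → ψ₂ = 0.863
  ψ₂ = 0.863: g = -0.1060, g' = -1.699 → ψ₂ = 0.801
  ψ₂ = 0.801: g = -0.0126, g' = -1.326 → ψ₂ = 0.792
  ψ₂ = 0.792: g = -0.0002, g' = -1.283 → ψ₂ = 0.791
Converged at ψ₂ = 0.791.
  1: x = 0.293, y = 0.598
  2: x = 0.146, y = 0.295
  3: x = 0.560, y = 0.106

V/F (drum 2) = 0.791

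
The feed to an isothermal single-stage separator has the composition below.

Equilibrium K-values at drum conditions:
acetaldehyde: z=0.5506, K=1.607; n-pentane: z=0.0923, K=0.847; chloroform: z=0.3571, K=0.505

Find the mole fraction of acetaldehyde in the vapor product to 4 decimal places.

y_acetaldehyde = 0.6718

Iterate (Newton) starting at V/F = 0.4:
  V/F = 0.4000: g = 0.03347, g' = -0.2698 → V/F = 0.5241
  V/F = 0.5241: g = -0.00047, g' = -0.2788 → V/F = 0.5224
Converged at V/F = 0.5223.
Compositions from xᵢ = zᵢ/(1+V/F(Kᵢ−1)), yᵢ = Kᵢxᵢ:
  acetaldehyde: x = 0.4181, y = 0.6718
  n-pentane: x = 0.1003, y = 0.0850
  chloroform: x = 0.4816, y = 0.2432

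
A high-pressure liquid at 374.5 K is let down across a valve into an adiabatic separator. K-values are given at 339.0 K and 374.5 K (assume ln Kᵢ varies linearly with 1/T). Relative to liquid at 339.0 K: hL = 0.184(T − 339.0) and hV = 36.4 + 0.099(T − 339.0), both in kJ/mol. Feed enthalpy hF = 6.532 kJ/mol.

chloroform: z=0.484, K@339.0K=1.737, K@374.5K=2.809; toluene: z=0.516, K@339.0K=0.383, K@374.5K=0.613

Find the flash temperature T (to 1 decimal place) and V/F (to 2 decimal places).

Adiabatic flash: solve Rachford–Rice at each trial T, then check hF = ψ·hV(T) + (1−ψ)·hL(T).
  T = 339.0 K: K = (1.737, 0.383), RR gives ψ = 0.084, H_out = 3.069 kJ/mol
  T = 374.5 K: K = (2.809, 0.613), RR gives ψ = 0.965, H_out = 38.760 kJ/mol
  T = 356.8 K: K = (2.237, 0.491), RR gives ψ = 0.533, H_out = 21.868 kJ/mol
  T = 347.9 K: K = (1.978, 0.435), RR gives ψ = 0.329, H_out = 13.349 kJ/mol
  T = 343.4 K: K = (1.854, 0.408), RR gives ψ = 0.213, H_out = 8.493 kJ/mol
  T = 341.2 K: K = (1.795, 0.395), RR gives ψ = 0.151, H_out = 5.885 kJ/mol
Linear interpolation between T = 341.2 (H_out = 5.885) and T = 343.4 (H_out = 8.493) on hF = 6.532 gives T ≈ 341.7 K, at which ψ = 0.17.

T = 341.7 K, V/F = 0.17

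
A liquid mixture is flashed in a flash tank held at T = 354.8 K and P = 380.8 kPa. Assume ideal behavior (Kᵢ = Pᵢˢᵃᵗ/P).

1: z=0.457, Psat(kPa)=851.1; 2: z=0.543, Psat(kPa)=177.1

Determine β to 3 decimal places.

β = 0.415

Raoult's law: Kᵢ = Pᵢˢᵃᵗ/P = Pᵢˢᵃᵗ/380.8.
  K_1 = 851.1/380.8 = 2.23503, K_2 = 177.1/380.8 = 0.46507
Material balance + equilibrium reduce to Σ zᵢ(Kᵢ−1)/(1+β(Kᵢ−1)) = 0.
g(0) = ΣzᵢKᵢ − 1 = 0.274 and g(1) = 1 − Σzᵢ/Kᵢ = -0.372, so a root lies in (0, 1).
Binary case is linear: z₁(K₁−1)(1+β(K₂−1)) + z₂(K₂−1)(1+β(K₁−1)) = 0
⇒ β = [z₁(K₁−1)+z₂(K₂−1)] / [−(K₁−1)(K₂−1)] = 0.2739/0.6607 = 0.415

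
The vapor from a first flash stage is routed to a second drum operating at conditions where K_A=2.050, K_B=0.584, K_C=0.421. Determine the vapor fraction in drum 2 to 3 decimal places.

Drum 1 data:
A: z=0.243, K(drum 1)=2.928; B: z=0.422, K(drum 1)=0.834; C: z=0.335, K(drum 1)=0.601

Drum 1:
Let ψ₁ = V/F and solve Σ zᵢ(Kᵢ−1)/(1+ψ₁(Kᵢ−1)) = 0.
g(0) = ΣzᵢKᵢ − 1 = 0.265 and g(1) = 1 − Σzᵢ/Kᵢ = -0.146, so a root lies in (0, 1).
Iterate (Newton) starting at ψ₁ = 0.5:
  ψ₁ = 0.500: g = -0.0048, g' = -0.331 → ψ₁ = 0.485
  ψ₁ = 0.485: g = 0.0000, g' = -0.337 → ψ₁ = 0.486
Converged at ψ₁ = 0.486.
Drum-1 compositions:
  A: x = 0.126, y = 0.367
  B: x = 0.459, y = 0.383
  C: x = 0.415, y = 0.250
Drum-2 feed = drum-1 vapor: z₂ = (0.3675, 0.3828, 0.2497).
Drum 2:
Material balance + equilibrium reduce to Σ zᵢ(Kᵢ−1)/(1+ψ₂(Kᵢ−1)) = 0.
g(0) = ΣzᵢKᵢ − 1 = 0.082 and g(1) = 1 − Σzᵢ/Kᵢ = -0.428, so a root lies in (0, 1).
Newton iteration, ψ₂⁰ = 0.4:
  ψ₂ = 0.400: g = -0.1075, g' = -0.438 → ψ₂ = 0.155
  ψ₂ = 0.155: g = 0.0029, g' = -0.477 → ψ₂ = 0.161
Converged at ψ₂ = 0.161.
  A: x = 0.314, y = 0.644
  B: x = 0.410, y = 0.240
  C: x = 0.275, y = 0.116

V/F (drum 2) = 0.161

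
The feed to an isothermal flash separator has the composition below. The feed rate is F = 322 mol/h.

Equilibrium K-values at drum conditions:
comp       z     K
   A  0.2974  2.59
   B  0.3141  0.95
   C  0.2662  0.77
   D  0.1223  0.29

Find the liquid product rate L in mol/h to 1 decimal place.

Rachford–Rice: g(β) = Σ zᵢ(Kᵢ−1)/(1+β(Kᵢ−1)) = 0.
Feasibility: ΣzᵢKᵢ = 1.3091, Σzᵢ/Kᵢ = 1.2129 — both > 1, two phases present.
Newton iteration, β⁰ = 0.66:
  β = 0.6600: g = -0.02109, g' = -0.4177 → β = 0.6095
  β = 0.6095: g = -0.00034, g' = -0.4054 → β = 0.6087
Converged at β = 0.6087.
Then V = β·F = 0.6087·322 = 196.0 mol/h and L = F − V = 126.0 mol/h.

L = 126.0 mol/h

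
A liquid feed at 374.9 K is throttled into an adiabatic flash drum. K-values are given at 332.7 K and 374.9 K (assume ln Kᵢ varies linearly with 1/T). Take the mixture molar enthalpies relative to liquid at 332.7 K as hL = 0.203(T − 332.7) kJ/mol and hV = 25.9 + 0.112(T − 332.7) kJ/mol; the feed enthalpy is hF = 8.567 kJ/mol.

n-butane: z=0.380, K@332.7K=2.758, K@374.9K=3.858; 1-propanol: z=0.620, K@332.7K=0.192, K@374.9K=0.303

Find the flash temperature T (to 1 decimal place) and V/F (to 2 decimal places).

T = 349.5 K, V/F = 0.21

Adiabatic flash: solve Rachford–Rice at each trial T, then check hF = ψ·hV(T) + (1−ψ)·hL(T).
  T = 332.7 K: K = (2.758, 0.192), RR gives ψ = 0.118, H_out = 3.046 kJ/mol
  T = 374.9 K: K = (3.858, 0.303), RR gives ψ = 0.328, H_out = 15.808 kJ/mol
  T = 353.8 K: K = (3.295, 0.245), RR gives ψ = 0.233, H_out = 9.866 kJ/mol
  T = 343.2 K: K = (3.021, 0.217), RR gives ψ = 0.179, H_out = 6.592 kJ/mol
  T = 348.5 K: K = (3.157, 0.231), RR gives ψ = 0.207, H_out = 8.261 kJ/mol
  T = 351.1 K: K = (3.224, 0.237), RR gives ψ = 0.220, H_out = 9.055 kJ/mol
  T = 349.8 K: K = (3.191, 0.234), RR gives ψ = 0.213, H_out = 8.660 kJ/mol
Linear interpolation between T = 348.5 (H_out = 8.261) and T = 349.8 (H_out = 8.660) on hF = 8.567 gives T ≈ 349.5 K, at which ψ = 0.21.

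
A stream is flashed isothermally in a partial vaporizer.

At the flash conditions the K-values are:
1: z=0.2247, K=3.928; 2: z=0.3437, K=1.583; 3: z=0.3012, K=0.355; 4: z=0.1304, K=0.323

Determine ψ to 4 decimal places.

ψ = 0.5025

Iterate (Newton) starting at ψ = 0.5:
  ψ = 0.5000: g = 0.00196, g' = -0.7969 → ψ = 0.5025
Converged at ψ = 0.5025.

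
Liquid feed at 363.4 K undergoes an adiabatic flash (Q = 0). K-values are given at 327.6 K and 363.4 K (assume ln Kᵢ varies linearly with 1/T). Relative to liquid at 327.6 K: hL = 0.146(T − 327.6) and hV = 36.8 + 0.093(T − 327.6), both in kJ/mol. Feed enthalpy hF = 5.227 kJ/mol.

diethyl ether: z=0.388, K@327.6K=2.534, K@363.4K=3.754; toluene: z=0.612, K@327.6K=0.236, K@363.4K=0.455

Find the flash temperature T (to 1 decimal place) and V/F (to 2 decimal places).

Adiabatic flash: solve Rachford–Rice at each trial T, then check hF = ψ·hV(T) + (1−ψ)·hL(T).
  T = 327.6 K: K = (2.534, 0.236), RR gives ψ = 0.109, H_out = 4.007 kJ/mol
  T = 363.4 K: K = (3.754, 0.455), RR gives ψ = 0.490, H_out = 22.319 kJ/mol
  T = 345.5 K: K = (3.116, 0.333), RR gives ψ = 0.293, H_out = 13.108 kJ/mol
  T = 336.6 K: K = (2.819, 0.282), RR gives ψ = 0.204, H_out = 8.724 kJ/mol
  T = 332.1 K: K = (2.675, 0.258), RR gives ψ = 0.158, H_out = 6.423 kJ/mol
  T = 329.9 K: K = (2.605, 0.247), RR gives ψ = 0.134, H_out = 5.259 kJ/mol
Linear interpolation between T = 327.6 (H_out = 4.007) and T = 329.9 (H_out = 5.259) on hF = 5.227 gives T ≈ 329.8 K, at which ψ = 0.13.

T = 329.8 K, V/F = 0.13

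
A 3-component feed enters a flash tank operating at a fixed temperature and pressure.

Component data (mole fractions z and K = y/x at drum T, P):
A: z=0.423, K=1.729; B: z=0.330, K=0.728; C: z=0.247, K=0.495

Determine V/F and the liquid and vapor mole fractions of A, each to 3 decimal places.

V/F = 0.331, x_A = 0.341, y_A = 0.589

Material balance + equilibrium reduce to Σ zᵢ(Kᵢ−1)/(1+V/F(Kᵢ−1)) = 0.
Feasibility: ΣzᵢKᵢ = 1.094, Σzᵢ/Kᵢ = 1.197 — both > 1, two phases present.
Newton–Raphson from V/F = 0.5:
  V/F = 0.500: g = -0.0448, g' = -0.266 → V/F = 0.332
  V/F = 0.332: g = -0.0002, g' = -0.266 → V/F = 0.331
Converged at V/F = 0.331.
Compositions from xᵢ = zᵢ/(1+V/F(Kᵢ−1)), yᵢ = Kᵢxᵢ:
  A: x = 0.341, y = 0.589
  B: x = 0.363, y = 0.264
  C: x = 0.297, y = 0.147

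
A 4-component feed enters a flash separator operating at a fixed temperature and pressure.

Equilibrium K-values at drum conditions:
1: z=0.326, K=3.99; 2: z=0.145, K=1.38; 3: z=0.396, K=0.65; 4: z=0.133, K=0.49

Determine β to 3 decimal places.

β = 0.850

Newton–Raphson from β = 0.42:
  β = 0.420: g = 0.2308, g' = -0.711 → β = 0.745
  β = 0.745: g = 0.0482, g' = -0.471 → β = 0.847
  β = 0.847: g = 0.0012, g' = -0.451 → β = 0.850
Converged at β = 0.850.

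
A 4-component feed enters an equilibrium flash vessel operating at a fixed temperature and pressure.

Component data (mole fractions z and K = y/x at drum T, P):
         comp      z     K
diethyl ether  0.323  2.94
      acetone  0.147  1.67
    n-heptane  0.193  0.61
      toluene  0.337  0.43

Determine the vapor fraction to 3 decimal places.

ψ = 0.549

Rachford–Rice: g(ψ) = Σ zᵢ(Kᵢ−1)/(1+ψ(Kᵢ−1)) = 0.
Feasibility: ΣzᵢKᵢ = 1.458, Σzᵢ/Kᵢ = 1.298 — both > 1, two phases present.
Newton iteration, ψ⁰ = 0.5:
  ψ = 0.500: g = 0.0297, g' = -0.610 → ψ = 0.549
Converged at ψ = 0.549.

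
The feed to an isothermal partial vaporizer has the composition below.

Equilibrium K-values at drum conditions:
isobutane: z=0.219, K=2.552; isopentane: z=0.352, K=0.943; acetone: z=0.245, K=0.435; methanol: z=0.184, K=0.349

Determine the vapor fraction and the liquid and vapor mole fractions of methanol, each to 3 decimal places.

ψ = 0.099, x_methanol = 0.197, y_methanol = 0.069

Let ψ = V/F and solve Σ zᵢ(Kᵢ−1)/(1+ψ(Kᵢ−1)) = 0.
g(0) = ΣzᵢKᵢ − 1 = 0.062 and g(1) = 1 − Σzᵢ/Kᵢ = -0.550, so a root lies in (0, 1).
Iterate (Newton) starting at ψ = 0.57:
  ψ = 0.570: g = -0.2350, g' = -0.517 → ψ = 0.115
  ψ = 0.115: g = -0.0095, g' = -0.561 → ψ = 0.098
  ψ = 0.098: g = 0.0001, g' = -0.575 → ψ = 0.099
Converged at ψ = 0.099.
Compositions from xᵢ = zᵢ/(1+ψ(Kᵢ−1)), yᵢ = Kᵢxᵢ:
  isobutane: x = 0.190, y = 0.485
  isopentane: x = 0.354, y = 0.334
  acetone: x = 0.259, y = 0.113
  methanol: x = 0.197, y = 0.069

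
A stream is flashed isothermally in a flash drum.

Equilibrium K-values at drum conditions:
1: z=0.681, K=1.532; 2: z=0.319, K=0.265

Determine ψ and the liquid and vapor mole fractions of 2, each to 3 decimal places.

Let ψ = V/F and solve Σ zᵢ(Kᵢ−1)/(1+ψ(Kᵢ−1)) = 0.
Check two-phase: ΣzᵢKᵢ = 1.128 > 1 and Σzᵢ/Kᵢ = 1.648 > 1, so g(0) = 0.128 > 0 and g(1) = -0.648 < 0.
Binary case is linear: z₁(K₁−1)(1+ψ(K₂−1)) + z₂(K₂−1)(1+ψ(K₁−1)) = 0
⇒ ψ = [z₁(K₁−1)+z₂(K₂−1)] / [−(K₁−1)(K₂−1)] = 0.1278/0.3910 = 0.327
Compositions from xᵢ = zᵢ/(1+ψ(Kᵢ−1)), yᵢ = Kᵢxᵢ:
  1: x = 0.580, y = 0.889
  2: x = 0.420, y = 0.111

ψ = 0.327, x_2 = 0.420, y_2 = 0.111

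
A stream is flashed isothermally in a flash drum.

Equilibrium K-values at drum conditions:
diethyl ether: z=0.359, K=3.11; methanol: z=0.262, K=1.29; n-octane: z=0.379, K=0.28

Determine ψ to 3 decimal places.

ψ = 0.510

Rachford–Rice: g(ψ) = Σ zᵢ(Kᵢ−1)/(1+ψ(Kᵢ−1)) = 0.
g(0) = ΣzᵢKᵢ − 1 = 0.561 and g(1) = 1 − Σzᵢ/Kᵢ = -0.672, so a root lies in (0, 1).
Newton iteration, ψ⁰ = 0.51:
  ψ = 0.510: g = -0.0002, g' = -0.878 → ψ = 0.510
Converged at ψ = 0.510.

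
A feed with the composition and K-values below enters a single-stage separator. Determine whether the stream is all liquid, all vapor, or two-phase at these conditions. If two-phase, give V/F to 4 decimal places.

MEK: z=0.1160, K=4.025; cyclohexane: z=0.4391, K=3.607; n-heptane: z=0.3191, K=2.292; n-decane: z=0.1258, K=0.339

all vapor

ΣzᵢKᵢ = 2.8248; Σzᵢ/Kᵢ = 0.6609.
Since Σzᵢ/Kᵢ < 1 the mixture is above its dew point — single vapor phase.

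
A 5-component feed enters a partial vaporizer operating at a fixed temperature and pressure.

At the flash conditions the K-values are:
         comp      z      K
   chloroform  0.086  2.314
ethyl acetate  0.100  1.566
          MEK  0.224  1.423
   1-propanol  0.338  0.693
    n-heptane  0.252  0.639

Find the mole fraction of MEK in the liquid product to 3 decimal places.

Material balance + equilibrium reduce to Σ zᵢ(Kᵢ−1)/(1+V/F(Kᵢ−1)) = 0.
Check two-phase: ΣzᵢKᵢ = 1.070 > 1 and Σzᵢ/Kᵢ = 1.141 > 1, so g(0) = 0.070 > 0 and g(1) = -0.141 < 0.
Newton iteration, V/F⁰ = 0.43:
  V/F = 0.430: g = -0.0293, g' = -0.198 → V/F = 0.282
  V/F = 0.282: g = 0.0010, g' = -0.214 → V/F = 0.287
Converged at V/F = 0.287.
Compositions from xᵢ = zᵢ/(1+V/F(Kᵢ−1)), yᵢ = Kᵢxᵢ:
  chloroform: x = 0.062, y = 0.145
  ethyl acetate: x = 0.086, y = 0.135
  MEK: x = 0.200, y = 0.284
  1-propanol: x = 0.371, y = 0.257
  n-heptane: x = 0.281, y = 0.180

x_MEK = 0.200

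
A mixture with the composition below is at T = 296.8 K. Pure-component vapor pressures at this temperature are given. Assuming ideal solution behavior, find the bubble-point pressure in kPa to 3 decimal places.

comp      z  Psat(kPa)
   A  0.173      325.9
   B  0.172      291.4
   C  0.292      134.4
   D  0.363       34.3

At the bubble point ψ → 0, so ΣzᵢKᵢ = 1 with Kᵢ = Pᵢˢᵃᵗ/P ⇒ P = ΣzᵢPᵢˢᵃᵗ.
P = 0.173·325.9 + 0.172·291.4 + 0.292·134.4 + 0.363·34.3 = 158.197 kPa

Pbub = 158.197 kPa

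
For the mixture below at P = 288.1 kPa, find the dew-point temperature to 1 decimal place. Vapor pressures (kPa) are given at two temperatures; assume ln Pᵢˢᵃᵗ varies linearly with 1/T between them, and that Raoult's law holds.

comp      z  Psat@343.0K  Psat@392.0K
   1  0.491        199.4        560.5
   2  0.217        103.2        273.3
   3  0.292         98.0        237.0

Dew-point temperature: Σzᵢ·P/Pᵢˢᵃᵗ(T) = 1. Interpolate ln Pᵢˢᵃᵗ = aᵢ + bᵢ/T.
  T = 343.0 K: ΣzᵢP/Pᵢˢᵃᵗ = 2.1736
  T = 392.0 K: ΣzᵢP/Pᵢˢᵃᵗ = 0.8361
  T = 367.5 K: ΣzᵢP/Pᵢˢᵃᵗ = 1.3052
  T = 379.8 K: ΣzᵢP/Pᵢˢᵃᵗ = 1.0361
  T = 385.9 K: ΣzᵢP/Pᵢˢᵃᵗ = 0.9291
  T = 382.9 K: ΣzᵢP/Pᵢˢᵃᵗ = 0.9798
  T = 381.4 K: ΣzᵢP/Pᵢˢᵃᵗ = 1.0065
Interpolating between 381.4 K and 382.9 K gives T ≈ 381.8 K.

T = 381.8 K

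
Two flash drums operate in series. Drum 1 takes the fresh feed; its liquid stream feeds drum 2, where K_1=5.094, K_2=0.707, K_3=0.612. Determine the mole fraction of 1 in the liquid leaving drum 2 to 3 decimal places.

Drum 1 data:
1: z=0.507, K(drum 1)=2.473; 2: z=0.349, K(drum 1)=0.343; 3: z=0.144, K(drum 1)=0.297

x_1 (drum 2) = 0.073

Drum 1:
Iterate (Newton) starting at ψ₁ = 0.5:
  ψ₁ = 0.500: g = -0.0675, g' = -0.868 → ψ₁ = 0.422
  ψ₁ = 0.422: g = -0.0009, g' = -0.851 → ψ₁ = 0.421
Converged at ψ₁ = 0.421.
Drum-1 compositions:
  1: x = 0.313, y = 0.774
  2: x = 0.483, y = 0.166
  3: x = 0.205, y = 0.061
Drum-2 feed = drum-1 liquid: z₂ = (0.3129, 0.4825, 0.2046).
Drum 2:
Newton iteration, ψ₂⁰ = 0.48:
  ψ₂ = 0.480: g = 0.1699, g' = -0.699 → ψ₂ = 0.723
  ψ₂ = 0.723: g = 0.0337, g' = -0.461 → ψ₂ = 0.796
  ψ₂ = 0.796: g = 0.0014, g' = -0.424 → ψ₂ = 0.800
Converged at ψ₂ = 0.800.
  1: x = 0.073, y = 0.373
  2: x = 0.630, y = 0.446
  3: x = 0.297, y = 0.182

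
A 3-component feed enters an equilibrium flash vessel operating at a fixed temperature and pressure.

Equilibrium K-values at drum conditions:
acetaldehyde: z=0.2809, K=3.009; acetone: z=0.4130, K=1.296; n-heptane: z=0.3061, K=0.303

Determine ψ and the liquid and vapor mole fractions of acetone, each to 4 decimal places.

ψ = 0.5899, x_acetone = 0.3516, y_acetone = 0.4557

Let ψ = V/F and solve Σ zᵢ(Kᵢ−1)/(1+ψ(Kᵢ−1)) = 0.
Check two-phase: ΣzᵢKᵢ = 1.4732 > 1 and Σzᵢ/Kᵢ = 1.4223 > 1, so g(0) = 0.4732 > 0 and g(1) = -0.4223 < 0.
Newton iteration, ψ⁰ = 0.5:
  ψ = 0.5000: g = 0.06054, g' = -0.6600 → ψ = 0.5917
  ψ = 0.5917: g = -0.00126, g' = -0.6936 → ψ = 0.5899
Converged at ψ = 0.5899.
Compositions from xᵢ = zᵢ/(1+ψ(Kᵢ−1)), yᵢ = Kᵢxᵢ:
  acetaldehyde: x = 0.1286, y = 0.3868
  acetone: x = 0.3516, y = 0.4557
  n-heptane: x = 0.5198, y = 0.1575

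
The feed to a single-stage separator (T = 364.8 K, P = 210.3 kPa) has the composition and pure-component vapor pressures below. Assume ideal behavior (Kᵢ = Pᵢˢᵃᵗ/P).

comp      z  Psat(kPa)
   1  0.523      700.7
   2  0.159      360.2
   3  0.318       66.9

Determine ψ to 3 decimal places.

Raoult's law: Kᵢ = Pᵢˢᵃᵗ/P = Pᵢˢᵃᵗ/210.3.
  K_1 = 700.7/210.3 = 3.33191, K_2 = 360.2/210.3 = 1.71279, K_3 = 66.9/210.3 = 0.31812
Material balance + equilibrium reduce to Σ zᵢ(Kᵢ−1)/(1+ψ(Kᵢ−1)) = 0.
g(0) = ΣzᵢKᵢ − 1 = 1.116 and g(1) = 1 − Σzᵢ/Kᵢ = -0.249, so a root lies in (0, 1).
Newton–Raphson from ψ = 0.5:
  ψ = 0.500: g = 0.3176, g' = -0.991 → ψ = 0.821
  ψ = 0.821: g = -0.0023, g' = -1.129 → ψ = 0.819
Converged at ψ = 0.819.

ψ = 0.819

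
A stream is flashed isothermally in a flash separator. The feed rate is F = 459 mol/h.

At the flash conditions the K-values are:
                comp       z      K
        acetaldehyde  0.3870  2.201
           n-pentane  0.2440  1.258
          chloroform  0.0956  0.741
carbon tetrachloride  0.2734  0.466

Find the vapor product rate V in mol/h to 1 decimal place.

V = 370.7 mol/h

Rachford–Rice: g(V/F) = Σ zᵢ(Kᵢ−1)/(1+V/F(Kᵢ−1)) = 0.
Check two-phase: ΣzᵢKᵢ = 1.3570 > 1 and Σzᵢ/Kᵢ = 1.0855 > 1, so g(0) = 0.3570 > 0 and g(1) = -0.0855 < 0.
Iterate (Newton) starting at V/F = 0.5:
  V/F = 0.5000: g = 0.11854, g' = -0.3842 → V/F = 0.8085
  V/F = 0.8085: g = -0.00035, g' = -0.4065 → V/F = 0.8077
Converged at V/F = 0.8077.
Then V = V/F·F = 0.8077·459 = 370.7 mol/h and L = F − V = 88.3 mol/h.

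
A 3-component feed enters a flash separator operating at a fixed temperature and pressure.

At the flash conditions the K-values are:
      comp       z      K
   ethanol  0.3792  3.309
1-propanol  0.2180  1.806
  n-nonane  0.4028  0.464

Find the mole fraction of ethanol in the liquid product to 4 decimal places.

Let ψ = V/F and solve Σ zᵢ(Kᵢ−1)/(1+ψ(Kᵢ−1)) = 0.
g(0) = ΣzᵢKᵢ − 1 = 0.8354 and g(1) = 1 − Σzᵢ/Kᵢ = -0.1034, so a root lies in (0, 1).
Iterate (Newton) starting at ψ = 0.5:
  ψ = 0.5000: g = 0.23668, g' = -0.7235 → ψ = 0.8272
  ψ = 0.8272: g = 0.01846, g' = -0.6632 → ψ = 0.8550
  ψ = 0.8550: g = -0.00012, g' = -0.6725 → ψ = 0.8548
Converged at ψ = 0.8548.
Compositions from xᵢ = zᵢ/(1+ψ(Kᵢ−1)), yᵢ = Kᵢxᵢ:
  ethanol: x = 0.1275, y = 0.4220
  1-propanol: x = 0.1291, y = 0.2331
  n-nonane: x = 0.7434, y = 0.3449

x_ethanol = 0.1275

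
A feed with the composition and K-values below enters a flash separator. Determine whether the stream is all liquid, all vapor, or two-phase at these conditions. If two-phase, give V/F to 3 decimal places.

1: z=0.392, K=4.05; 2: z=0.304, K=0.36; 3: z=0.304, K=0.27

two-phase, V/F = 0.372

ΣzᵢKᵢ = 1.779; Σzᵢ/Kᵢ = 2.067.
Both exceed 1, so a two-phase solution exists.
Rachford–Rice: g(ψ) = Σ zᵢ(Kᵢ−1)/(1+ψ(Kᵢ−1)) = 0.
Iterate (Newton) starting at ψ = 0.5:
  ψ = 0.500: g = -0.1621, g' = -1.243 → ψ = 0.370
  ψ = 0.370: g = 0.0033, g' = -1.323 → ψ = 0.372
Converged at ψ = 0.372.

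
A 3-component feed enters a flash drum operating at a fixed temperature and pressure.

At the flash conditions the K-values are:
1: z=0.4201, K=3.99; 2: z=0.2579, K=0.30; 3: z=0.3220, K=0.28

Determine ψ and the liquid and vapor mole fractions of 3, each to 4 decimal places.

ψ = 0.3968, x_3 = 0.4508, y_3 = 0.1262

Let ψ = V/F and solve Σ zᵢ(Kᵢ−1)/(1+ψ(Kᵢ−1)) = 0.
Feasibility: ΣzᵢKᵢ = 1.8437, Σzᵢ/Kᵢ = 2.1150 — both > 1, two phases present.
Newton–Raphson from ψ = 0.43:
  ψ = 0.4300: g = -0.04453, g' = -1.3277 → ψ = 0.3965
  ψ = 0.3965: g = 0.00043, g' = -1.3554 → ψ = 0.3968
Converged at ψ = 0.3968.
Compositions from xᵢ = zᵢ/(1+ψ(Kᵢ−1)), yᵢ = Kᵢxᵢ:
  1: x = 0.1921, y = 0.7667
  2: x = 0.3571, y = 0.1071
  3: x = 0.4508, y = 0.1262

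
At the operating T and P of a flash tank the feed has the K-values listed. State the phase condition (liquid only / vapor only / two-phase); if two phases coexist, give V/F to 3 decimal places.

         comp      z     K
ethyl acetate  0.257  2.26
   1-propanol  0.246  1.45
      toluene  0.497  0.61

two-phase, V/F = 0.664

ΣzᵢKᵢ = 1.241; Σzᵢ/Kᵢ = 1.098.
Both exceed 1, so a two-phase solution exists.
Let ψ = V/F and solve Σ zᵢ(Kᵢ−1)/(1+ψ(Kᵢ−1)) = 0.
Newton–Raphson from ψ = 0.54:
  ψ = 0.540: g = 0.0362, g' = -0.298 → ψ = 0.662
  ψ = 0.662: g = 0.0007, g' = -0.288 → ψ = 0.664
Converged at ψ = 0.664.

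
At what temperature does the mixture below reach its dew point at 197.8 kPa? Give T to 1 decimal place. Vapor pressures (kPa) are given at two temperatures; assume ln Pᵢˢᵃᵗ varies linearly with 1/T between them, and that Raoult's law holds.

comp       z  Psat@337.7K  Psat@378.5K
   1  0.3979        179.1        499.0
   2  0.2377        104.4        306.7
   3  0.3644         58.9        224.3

T = 361.8 K

Dew-point temperature: Σzᵢ·P/Pᵢˢᵃᵗ(T) = 1. Interpolate ln Pᵢˢᵃᵗ = aᵢ + bᵢ/T.
  T = 337.7 K: ΣzᵢP/Pᵢˢᵃᵗ = 2.1135
  T = 378.5 K: ΣzᵢP/Pᵢˢᵃᵗ = 0.6324
  T = 358.1 K: ΣzᵢP/Pᵢˢᵃᵗ = 1.1142
  T = 368.3 K: ΣzᵢP/Pᵢˢᵃᵗ = 0.8323
  T = 363.2 K: ΣzᵢP/Pᵢˢᵃᵗ = 0.9609
  T = 360.6 K: ΣzᵢP/Pᵢˢᵃᵗ = 1.0356
Interpolating between 360.6 K and 363.2 K gives T ≈ 361.8 K.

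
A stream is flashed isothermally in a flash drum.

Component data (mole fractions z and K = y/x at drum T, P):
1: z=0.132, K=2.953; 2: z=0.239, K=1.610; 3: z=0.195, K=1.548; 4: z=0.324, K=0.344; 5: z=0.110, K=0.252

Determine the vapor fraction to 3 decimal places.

ψ = 0.311

Newton iteration, ψ⁰ = 0.4:
  ψ = 0.400: g = -0.0560, g' = -0.637 → ψ = 0.312
  ψ = 0.312: g = -0.0007, g' = -0.625 → ψ = 0.311
Converged at ψ = 0.311.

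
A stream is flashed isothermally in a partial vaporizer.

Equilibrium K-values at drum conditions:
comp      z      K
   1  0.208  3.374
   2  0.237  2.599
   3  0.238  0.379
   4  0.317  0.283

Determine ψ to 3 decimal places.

ψ = 0.370

Newton–Raphson from ψ = 0.5:
  ψ = 0.500: g = -0.1323, g' = -1.021 → ψ = 0.370
Converged at ψ = 0.370.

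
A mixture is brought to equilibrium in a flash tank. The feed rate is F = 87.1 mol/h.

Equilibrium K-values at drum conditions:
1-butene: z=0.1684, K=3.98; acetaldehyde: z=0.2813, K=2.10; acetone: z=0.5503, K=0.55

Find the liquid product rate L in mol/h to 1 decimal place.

L = 30.3 mol/h

Rachford–Rice: g(β) = Σ zᵢ(Kᵢ−1)/(1+β(Kᵢ−1)) = 0.
Feasibility: ΣzᵢKᵢ = 1.5636, Σzᵢ/Kᵢ = 1.1768 — both > 1, two phases present.
Newton–Raphson from β = 0.5:
  β = 0.5000: g = 0.08164, g' = -0.5684 → β = 0.6436
  β = 0.6436: g = 0.00454, g' = -0.5131 → β = 0.6525
Converged at β = 0.6525.
Then V = β·F = 0.6525·87.1 = 56.8 mol/h and L = F − V = 30.3 mol/h.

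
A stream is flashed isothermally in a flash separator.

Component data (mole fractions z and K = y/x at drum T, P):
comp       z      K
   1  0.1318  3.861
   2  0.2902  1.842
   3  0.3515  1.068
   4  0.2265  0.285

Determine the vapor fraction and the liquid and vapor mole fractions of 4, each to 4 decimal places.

Let ψ = V/F and solve Σ zᵢ(Kᵢ−1)/(1+ψ(Kᵢ−1)) = 0.
g(0) = ΣzᵢKᵢ − 1 = 0.4834 and g(1) = 1 − Σzᵢ/Kᵢ = -0.3155, so a root lies in (0, 1).
Iterate (Newton) starting at ψ = 0.5:
  ψ = 0.5000: g = 0.09816, g' = -0.5665 → ψ = 0.6733
  ψ = 0.6733: g = -0.00460, g' = -0.6418 → ψ = 0.6661
Converged at ψ = 0.6661.
Compositions from xᵢ = zᵢ/(1+ψ(Kᵢ−1)), yᵢ = Kᵢxᵢ:
  1: x = 0.0454, y = 0.1751
  2: x = 0.1859, y = 0.3425
  3: x = 0.3363, y = 0.3591
  4: x = 0.4324, y = 0.1232

ψ = 0.6661, x_4 = 0.4324, y_4 = 0.1232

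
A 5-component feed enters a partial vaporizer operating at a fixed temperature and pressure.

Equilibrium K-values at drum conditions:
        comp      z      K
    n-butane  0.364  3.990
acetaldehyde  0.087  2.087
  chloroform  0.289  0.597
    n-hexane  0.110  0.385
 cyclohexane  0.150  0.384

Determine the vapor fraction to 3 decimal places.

Rachford–Rice: g(ψ) = Σ zᵢ(Kᵢ−1)/(1+ψ(Kᵢ−1)) = 0.
Feasibility: ΣzᵢKᵢ = 1.906, Σzᵢ/Kᵢ = 1.293 — both > 1, two phases present.
Newton iteration, ψ⁰ = 0.53:
  ψ = 0.530: g = 0.0954, g' = -0.821 → ψ = 0.646
  ψ = 0.646: g = 0.0035, g' = -0.771 → ψ = 0.651
Converged at ψ = 0.651.

ψ = 0.651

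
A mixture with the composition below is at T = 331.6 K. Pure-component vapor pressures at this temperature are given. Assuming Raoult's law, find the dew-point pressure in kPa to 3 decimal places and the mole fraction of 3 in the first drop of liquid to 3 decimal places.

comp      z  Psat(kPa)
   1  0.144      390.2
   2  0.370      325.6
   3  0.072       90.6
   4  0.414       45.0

Pdew = 86.956 kPa, x_3 = 0.069

At the dew point ψ → 1, so Σzᵢ/Kᵢ = 1 with Kᵢ = Pᵢˢᵃᵗ/P ⇒ 1/P = Σzᵢ/Pᵢˢᵃᵗ.
1/P = 0.144/390.2 + 0.370/325.6 + 0.072/90.6 + 0.414/45.0 = 0.011500 ⇒ P = 86.956 kPa
xᵢ = zᵢP/Pᵢˢᵃᵗ ⇒ x_3 = 0.072·86.956/90.6 = 0.069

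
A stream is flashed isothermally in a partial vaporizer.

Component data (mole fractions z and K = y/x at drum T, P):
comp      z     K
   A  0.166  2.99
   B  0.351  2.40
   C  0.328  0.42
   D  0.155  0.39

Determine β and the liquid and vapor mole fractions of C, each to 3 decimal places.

Material balance + equilibrium reduce to Σ zᵢ(Kᵢ−1)/(1+β(Kᵢ−1)) = 0.
Feasibility: ΣzᵢKᵢ = 1.537, Σzᵢ/Kᵢ = 1.380 — both > 1, two phases present.
Newton–Raphson from β = 0.52:
  β = 0.520: g = 0.0359, g' = -0.739 → β = 0.569
Converged at β = 0.569.
Compositions from xᵢ = zᵢ/(1+β(Kᵢ−1)), yᵢ = Kᵢxᵢ:
  A: x = 0.078, y = 0.233
  B: x = 0.195, y = 0.469
  C: x = 0.489, y = 0.206
  D: x = 0.237, y = 0.093

β = 0.569, x_C = 0.489, y_C = 0.206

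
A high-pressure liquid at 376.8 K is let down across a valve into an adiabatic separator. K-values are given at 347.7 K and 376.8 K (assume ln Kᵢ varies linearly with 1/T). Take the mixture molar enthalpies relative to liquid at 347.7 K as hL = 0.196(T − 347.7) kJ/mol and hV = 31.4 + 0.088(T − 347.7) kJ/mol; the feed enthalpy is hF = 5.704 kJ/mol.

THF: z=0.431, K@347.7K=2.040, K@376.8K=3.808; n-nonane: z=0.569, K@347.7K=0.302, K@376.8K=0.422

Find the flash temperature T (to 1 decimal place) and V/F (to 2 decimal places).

Adiabatic flash: solve Rachford–Rice at each trial T, then check hF = ψ·hV(T) + (1−ψ)·hL(T).
  T = 347.7 K: K = (2.040, 0.302), RR gives ψ = 0.070, H_out = 2.209 kJ/mol
  T = 376.8 K: K = (3.808, 0.422), RR gives ψ = 0.543, H_out = 21.048 kJ/mol
  T = 362.2 K: K = (2.819, 0.359), RR gives ψ = 0.360, H_out = 13.577 kJ/mol
  T = 354.9 K: K = (2.403, 0.330), RR gives ψ = 0.238, H_out = 8.687 kJ/mol
  T = 351.3 K: K = (2.216, 0.316), RR gives ψ = 0.162, H_out = 5.729 kJ/mol
  T = 349.5 K: K = (2.127, 0.309), RR gives ψ = 0.119, H_out = 4.052 kJ/mol
Linear interpolation between T = 349.5 (H_out = 4.052) and T = 351.3 (H_out = 5.729) on hF = 5.704 gives T ≈ 351.3 K, at which ψ = 0.16.

T = 351.3 K, V/F = 0.16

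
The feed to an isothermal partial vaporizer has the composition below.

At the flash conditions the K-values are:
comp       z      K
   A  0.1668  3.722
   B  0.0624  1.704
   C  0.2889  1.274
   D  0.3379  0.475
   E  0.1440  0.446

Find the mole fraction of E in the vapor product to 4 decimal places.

y_E = 0.0821

Iterate (Newton) starting at V/F = 0.44:
  V/F = 0.4400: g = -0.02540, g' = -0.5260 → V/F = 0.3917
  V/F = 0.3917: g = 0.00045, g' = -0.5459 → V/F = 0.3925
Converged at V/F = 0.3925.
Compositions from xᵢ = zᵢ/(1+V/F(Kᵢ−1)), yᵢ = Kᵢxᵢ:
  A: x = 0.0806, y = 0.3001
  B: x = 0.0489, y = 0.0833
  C: x = 0.2608, y = 0.3323
  D: x = 0.4256, y = 0.2022
  E: x = 0.1840, y = 0.0821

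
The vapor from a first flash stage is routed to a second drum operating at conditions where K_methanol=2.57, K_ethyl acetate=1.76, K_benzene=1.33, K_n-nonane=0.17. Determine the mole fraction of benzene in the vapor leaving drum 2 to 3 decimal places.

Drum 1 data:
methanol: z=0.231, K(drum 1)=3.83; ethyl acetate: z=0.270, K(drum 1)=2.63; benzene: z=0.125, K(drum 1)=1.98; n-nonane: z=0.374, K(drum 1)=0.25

Drum 1:
Let ψ₁ = V/F and solve Σ zᵢ(Kᵢ−1)/(1+ψ₁(Kᵢ−1)) = 0.
Feasibility: ΣzᵢKᵢ = 1.936, Σzᵢ/Kᵢ = 1.722 — both > 1, two phases present.
Newton–Raphson from ψ₁ = 0.63:
  ψ₁ = 0.630: g = -0.0040, g' = -1.215 → ψ₁ = 0.627
Converged at ψ₁ = 0.627.
Drum-1 compositions:
  methanol: x = 0.083, y = 0.319
  ethyl acetate: x = 0.134, y = 0.351
  benzene: x = 0.077, y = 0.153
  n-nonane: x = 0.706, y = 0.176
Drum-2 feed = drum-1 vapor: z₂ = (0.3190, 0.3513, 0.1533, 0.1764).
Drum 2:
Material balance + equilibrium reduce to Σ zᵢ(Kᵢ−1)/(1+ψ₂(Kᵢ−1)) = 0.
g(0) = ΣzᵢKᵢ − 1 = 0.672 and g(1) = 1 − Σzᵢ/Kᵢ = -0.477, so a root lies in (0, 1).
Iterate (Newton) starting at ψ₂ = 0.58:
  ψ₂ = 0.580: g = 0.2075, g' = -0.777 → ψ₂ = 0.847
  ψ₂ = 0.847: g = -0.0764, g' = -1.609 → ψ₂ = 0.800
  ψ₂ = 0.800: g = -0.0074, g' = -1.318 → ψ₂ = 0.794
Converged at ψ₂ = 0.794.
  methanol: x = 0.142, y = 0.365
  ethyl acetate: x = 0.219, y = 0.386
  benzene: x = 0.121, y = 0.162
  n-nonane: x = 0.517, y = 0.088

y_benzene (drum 2) = 0.162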